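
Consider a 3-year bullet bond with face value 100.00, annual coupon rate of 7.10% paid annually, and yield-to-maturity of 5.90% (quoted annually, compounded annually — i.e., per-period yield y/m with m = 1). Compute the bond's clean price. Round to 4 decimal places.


Coupon per period c = face * coupon_rate / m = 7.100000
Periods per year m = 1; per-period yield y/m = 0.059000
Number of cashflows N = 3
Cashflows (t years, CF_t, discount factor 1/(1+y/m)^(m*t), PV):
  t = 1.0000: CF_t = 7.100000, DF = 0.944287, PV = 6.704438
  t = 2.0000: CF_t = 7.100000, DF = 0.891678, PV = 6.330914
  t = 3.0000: CF_t = 107.100000, DF = 0.842000, PV = 90.178206
Price P = sum_t PV_t = 103.213558

Answer: Price = 103.2136


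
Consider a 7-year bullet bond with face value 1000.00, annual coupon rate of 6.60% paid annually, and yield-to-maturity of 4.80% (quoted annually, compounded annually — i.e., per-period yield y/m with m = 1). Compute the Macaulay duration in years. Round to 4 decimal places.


Answer: Macaulay duration = 5.8904 years

Derivation:
Coupon per period c = face * coupon_rate / m = 66.000000
Periods per year m = 1; per-period yield y/m = 0.048000
Number of cashflows N = 7
Cashflows (t years, CF_t, discount factor 1/(1+y/m)^(m*t), PV):
  t = 1.0000: CF_t = 66.000000, DF = 0.954198, PV = 62.977099
  t = 2.0000: CF_t = 66.000000, DF = 0.910495, PV = 60.092652
  t = 3.0000: CF_t = 66.000000, DF = 0.868793, PV = 57.340317
  t = 4.0000: CF_t = 66.000000, DF = 0.829001, PV = 54.714043
  t = 5.0000: CF_t = 66.000000, DF = 0.791031, PV = 52.208056
  t = 6.0000: CF_t = 66.000000, DF = 0.754801, PV = 49.816847
  t = 7.0000: CF_t = 1066.000000, DF = 0.720230, PV = 767.764852
Price P = sum_t PV_t = 1104.913866
Macaulay numerator sum_t t * PV_t:
  t * PV_t at t = 1.0000: 62.977099
  t * PV_t at t = 2.0000: 120.185304
  t * PV_t at t = 3.0000: 172.020950
  t * PV_t at t = 4.0000: 218.856171
  t * PV_t at t = 5.0000: 261.040280
  t * PV_t at t = 6.0000: 298.901084
  t * PV_t at t = 7.0000: 5374.353961
Macaulay duration D = (sum_t t * PV_t) / P = 6508.334849 / 1104.913866 = 5.890355


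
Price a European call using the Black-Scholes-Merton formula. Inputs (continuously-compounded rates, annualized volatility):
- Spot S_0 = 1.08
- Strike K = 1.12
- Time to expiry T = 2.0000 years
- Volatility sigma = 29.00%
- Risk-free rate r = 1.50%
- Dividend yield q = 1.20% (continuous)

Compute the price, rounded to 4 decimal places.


d1 = (ln(S/K) + (r - q + 0.5*sigma^2) * T) / (sigma * sqrt(T)) = 0.13101556
d2 = d1 - sigma * sqrt(T) = -0.27910637
exp(-rT) = 0.97044553; exp(-qT) = 0.97628571
C = S_0 * exp(-qT) * N(d1) - K * exp(-rT) * N(d2)
N(d1) = 0.55211850; N(d2) = 0.39008160
C = 1.0800 * 0.97628571 * 0.55211850 - 1.1200 * 0.97044553 * 0.39008160 = 0.1582

Answer: Price = 0.1582


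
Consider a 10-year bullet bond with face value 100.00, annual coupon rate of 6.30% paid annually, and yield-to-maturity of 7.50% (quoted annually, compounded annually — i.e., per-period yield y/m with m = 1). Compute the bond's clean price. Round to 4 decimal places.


Answer: Price = 91.7631

Derivation:
Coupon per period c = face * coupon_rate / m = 6.300000
Periods per year m = 1; per-period yield y/m = 0.075000
Number of cashflows N = 10
Cashflows (t years, CF_t, discount factor 1/(1+y/m)^(m*t), PV):
  t = 1.0000: CF_t = 6.300000, DF = 0.930233, PV = 5.860465
  t = 2.0000: CF_t = 6.300000, DF = 0.865333, PV = 5.451595
  t = 3.0000: CF_t = 6.300000, DF = 0.804961, PV = 5.071252
  t = 4.0000: CF_t = 6.300000, DF = 0.748801, PV = 4.717443
  t = 5.0000: CF_t = 6.300000, DF = 0.696559, PV = 4.388319
  t = 6.0000: CF_t = 6.300000, DF = 0.647962, PV = 4.082158
  t = 7.0000: CF_t = 6.300000, DF = 0.602755, PV = 3.797356
  t = 8.0000: CF_t = 6.300000, DF = 0.560702, PV = 3.532424
  t = 9.0000: CF_t = 6.300000, DF = 0.521583, PV = 3.285976
  t = 10.0000: CF_t = 106.300000, DF = 0.485194, PV = 51.576115
Price P = sum_t PV_t = 91.763103


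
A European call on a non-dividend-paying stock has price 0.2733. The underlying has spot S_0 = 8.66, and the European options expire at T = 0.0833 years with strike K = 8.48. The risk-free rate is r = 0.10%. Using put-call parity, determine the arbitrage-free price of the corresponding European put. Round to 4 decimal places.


Answer: Put price = 0.0926

Derivation:
Put-call parity: C - P = S_0 * exp(-qT) - K * exp(-rT).
S_0 * exp(-qT) = 8.6600 * 1.00000000 = 8.66000000
K * exp(-rT) = 8.4800 * 0.99991670 = 8.47929365
P = C - S*exp(-qT) + K*exp(-rT)
P = 0.2733 - 8.66000000 + 8.47929365 = 0.0926


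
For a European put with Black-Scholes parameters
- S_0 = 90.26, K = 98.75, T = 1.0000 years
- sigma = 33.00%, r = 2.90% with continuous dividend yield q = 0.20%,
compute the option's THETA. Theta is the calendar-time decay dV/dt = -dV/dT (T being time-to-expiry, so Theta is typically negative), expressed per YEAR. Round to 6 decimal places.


Answer: Theta = -4.242081

Derivation:
d1 = -0.0255969981; d2 = -0.3555969981
phi(d1) = 0.3988116071; exp(-qT) = 0.9980019987; exp(-rT) = 0.9714164645
Theta = -S*exp(-qT)*phi(d1)*sigma/(2*sqrt(T)) + r*K*exp(-rT)*N(-d2) - q*S*exp(-qT)*N(-d1)
N(-d1) = 0.5102106098; N(-d2) = 0.6389288040; sqrt(T) = 1.0000000000
Term 1 = -90.2600 * 0.9980019987 * 0.3988116071 * 0.3300 / (2 * 1.0000000000) = -5.9275943318
Term 2 = 0.0290 * 98.7500 * 0.9714164645 * 0.6389288040 = 1.7774321425
Term 3 = -0.0020 * 90.2600 * 0.9980019987 * 0.5102106098 = -0.0919191969
Theta = -5.9275943318 + (1.7774321425) + (-0.0919191969) = -4.242081


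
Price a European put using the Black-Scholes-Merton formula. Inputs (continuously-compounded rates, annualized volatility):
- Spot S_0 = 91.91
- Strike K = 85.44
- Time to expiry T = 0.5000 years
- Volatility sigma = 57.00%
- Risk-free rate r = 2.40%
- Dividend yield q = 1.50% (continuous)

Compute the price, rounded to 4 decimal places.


d1 = (ln(S/K) + (r - q + 0.5*sigma^2) * T) / (sigma * sqrt(T)) = 0.39379760
d2 = d1 - sigma * sqrt(T) = -0.00925327
exp(-rT) = 0.98807171; exp(-qT) = 0.99252805
P = K * exp(-rT) * N(-d2) - S_0 * exp(-qT) * N(-d1)
N(-d1) = 0.34686524; N(-d2) = 0.50369147
P = 85.4400 * 0.98807171 * 0.50369147 - 91.9100 * 0.99252805 * 0.34686524 = 10.8799

Answer: Price = 10.8799


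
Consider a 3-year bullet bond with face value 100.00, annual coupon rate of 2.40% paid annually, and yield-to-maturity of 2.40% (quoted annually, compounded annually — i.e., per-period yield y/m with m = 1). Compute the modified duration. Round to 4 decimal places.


Answer: Modified duration = 2.8616

Derivation:
Coupon per period c = face * coupon_rate / m = 2.400000
Periods per year m = 1; per-period yield y/m = 0.024000
Number of cashflows N = 3
Cashflows (t years, CF_t, discount factor 1/(1+y/m)^(m*t), PV):
  t = 1.0000: CF_t = 2.400000, DF = 0.976562, PV = 2.343750
  t = 2.0000: CF_t = 2.400000, DF = 0.953674, PV = 2.288818
  t = 3.0000: CF_t = 102.400000, DF = 0.931323, PV = 95.367432
Price P = sum_t PV_t = 100.000000
First compute Macaulay numerator sum_t t * PV_t:
  t * PV_t at t = 1.0000: 2.343750
  t * PV_t at t = 2.0000: 4.577637
  t * PV_t at t = 3.0000: 286.102295
Macaulay duration D = 293.023682 / 100.000000 = 2.930237
Modified duration = D / (1 + y/m) = 2.930237 / (1 + 0.024000) = 2.861559


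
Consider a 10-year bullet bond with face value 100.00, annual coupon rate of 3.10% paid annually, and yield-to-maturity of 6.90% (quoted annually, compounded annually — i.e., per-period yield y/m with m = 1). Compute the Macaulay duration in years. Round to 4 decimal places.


Coupon per period c = face * coupon_rate / m = 3.100000
Periods per year m = 1; per-period yield y/m = 0.069000
Number of cashflows N = 10
Cashflows (t years, CF_t, discount factor 1/(1+y/m)^(m*t), PV):
  t = 1.0000: CF_t = 3.100000, DF = 0.935454, PV = 2.899906
  t = 2.0000: CF_t = 3.100000, DF = 0.875074, PV = 2.712728
  t = 3.0000: CF_t = 3.100000, DF = 0.818591, PV = 2.537632
  t = 4.0000: CF_t = 3.100000, DF = 0.765754, PV = 2.373837
  t = 5.0000: CF_t = 3.100000, DF = 0.716327, PV = 2.220614
  t = 6.0000: CF_t = 3.100000, DF = 0.670091, PV = 2.077282
  t = 7.0000: CF_t = 3.100000, DF = 0.626839, PV = 1.943201
  t = 8.0000: CF_t = 3.100000, DF = 0.586379, PV = 1.817775
  t = 9.0000: CF_t = 3.100000, DF = 0.548530, PV = 1.700444
  t = 10.0000: CF_t = 103.100000, DF = 0.513125, PV = 52.903160
Price P = sum_t PV_t = 73.186579
Macaulay numerator sum_t t * PV_t:
  t * PV_t at t = 1.0000: 2.899906
  t * PV_t at t = 2.0000: 5.425456
  t * PV_t at t = 3.0000: 7.612895
  t * PV_t at t = 4.0000: 9.495348
  t * PV_t at t = 5.0000: 11.103072
  t * PV_t at t = 6.0000: 12.463692
  t * PV_t at t = 7.0000: 13.602408
  t * PV_t at t = 8.0000: 14.542198
  t * PV_t at t = 9.0000: 15.303996
  t * PV_t at t = 10.0000: 529.031599
Macaulay duration D = (sum_t t * PV_t) / P = 621.480571 / 73.186579 = 8.491729

Answer: Macaulay duration = 8.4917 years


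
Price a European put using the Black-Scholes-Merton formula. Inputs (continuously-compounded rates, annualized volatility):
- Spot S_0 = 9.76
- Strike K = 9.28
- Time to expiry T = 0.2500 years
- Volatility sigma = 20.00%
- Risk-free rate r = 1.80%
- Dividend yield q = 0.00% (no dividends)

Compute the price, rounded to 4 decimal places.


Answer: Price = 0.1737

Derivation:
d1 = (ln(S/K) + (r - q + 0.5*sigma^2) * T) / (sigma * sqrt(T)) = 0.59930854
d2 = d1 - sigma * sqrt(T) = 0.49930854
exp(-rT) = 0.99551011; exp(-qT) = 1.00000000
P = K * exp(-rT) * N(-d2) - S_0 * exp(-qT) * N(-d1)
N(-d1) = 0.27448358; N(-d2) = 0.30878102
P = 9.2800 * 0.99551011 * 0.30878102 - 9.7600 * 1.00000000 * 0.27448358 = 0.1737


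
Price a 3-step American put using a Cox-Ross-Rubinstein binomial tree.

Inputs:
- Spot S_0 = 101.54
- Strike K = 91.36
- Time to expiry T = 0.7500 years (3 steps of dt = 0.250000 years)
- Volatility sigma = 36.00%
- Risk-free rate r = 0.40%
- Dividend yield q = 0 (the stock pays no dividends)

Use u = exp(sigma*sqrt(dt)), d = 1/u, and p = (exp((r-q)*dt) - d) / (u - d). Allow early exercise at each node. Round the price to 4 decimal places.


Answer: Price = V(0,0) = 7.7746

Derivation:
dt = T/N = 0.250000
u = exp(sigma*sqrt(dt)) = 1.197217; d = 1/u = 0.835270
p = (exp((r-q)*dt) - d) / (u - d) = 0.457885
Discount per step: exp(-r*dt) = 0.999000
Stock lattice S(k, i) with i counting down-moves:
  k=0: S(0,0) = 101.5400
  k=1: S(1,0) = 121.5655; S(1,1) = 84.8133
  k=2: S(2,0) = 145.5403; S(2,1) = 101.5400; S(2,2) = 70.8421
  k=3: S(3,0) = 174.2433; S(3,1) = 121.5655; S(3,2) = 84.8133; S(3,3) = 59.1723
Terminal payoffs V(N, i) = max(K - S_T, 0):
  V(3,0) = 0.000000; V(3,1) = 0.000000; V(3,2) = 6.546663; V(3,3) = 32.187742
Backward induction: V(k, i) = exp(-r*dt) * [p * V(k+1, i) + (1-p) * V(k+1, i+1)]; then take max(V_cont, immediate exercise) for American.
  V(2,0) = exp(-r*dt) * [p*0.000000 + (1-p)*0.000000] = 0.000000; exercise = 0.000000; V(2,0) = max -> 0.000000
  V(2,1) = exp(-r*dt) * [p*0.000000 + (1-p)*6.546663] = 3.545495; exercise = 0.000000; V(2,1) = max -> 3.545495
  V(2,2) = exp(-r*dt) * [p*6.546663 + (1-p)*32.187742] = 20.426632; exercise = 20.517946; V(2,2) = max -> 20.517946
  V(1,0) = exp(-r*dt) * [p*0.000000 + (1-p)*3.545495] = 1.920144; exercise = 0.000000; V(1,0) = max -> 1.920144
  V(1,1) = exp(-r*dt) * [p*3.545495 + (1-p)*20.517946] = 12.733769; exercise = 6.546663; V(1,1) = max -> 12.733769
  V(0,0) = exp(-r*dt) * [p*1.920144 + (1-p)*12.733769] = 7.774590; exercise = 0.000000; V(0,0) = max -> 7.774590


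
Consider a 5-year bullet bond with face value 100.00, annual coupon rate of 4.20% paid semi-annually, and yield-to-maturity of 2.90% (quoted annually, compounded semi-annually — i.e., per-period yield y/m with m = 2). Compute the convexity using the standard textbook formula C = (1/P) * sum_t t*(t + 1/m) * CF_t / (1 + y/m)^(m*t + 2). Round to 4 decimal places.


Answer: Convexity = 23.7198

Derivation:
Coupon per period c = face * coupon_rate / m = 2.100000
Periods per year m = 2; per-period yield y/m = 0.014500
Number of cashflows N = 10
Cashflows (t years, CF_t, discount factor 1/(1+y/m)^(m*t), PV):
  t = 0.5000: CF_t = 2.100000, DF = 0.985707, PV = 2.069985
  t = 1.0000: CF_t = 2.100000, DF = 0.971619, PV = 2.040399
  t = 1.5000: CF_t = 2.100000, DF = 0.957732, PV = 2.011236
  t = 2.0000: CF_t = 2.100000, DF = 0.944043, PV = 1.982490
  t = 2.5000: CF_t = 2.100000, DF = 0.930550, PV = 1.954155
  t = 3.0000: CF_t = 2.100000, DF = 0.917250, PV = 1.926225
  t = 3.5000: CF_t = 2.100000, DF = 0.904140, PV = 1.898694
  t = 4.0000: CF_t = 2.100000, DF = 0.891217, PV = 1.871556
  t = 4.5000: CF_t = 2.100000, DF = 0.878479, PV = 1.844807
  t = 5.0000: CF_t = 102.100000, DF = 0.865923, PV = 88.410781
Price P = sum_t PV_t = 106.010329
Convexity numerator sum_t t*(t + 1/m) * CF_t / (1+y/m)^(m*t + 2):
  t = 0.5000: term = 1.005618
  t = 1.0000: term = 2.973736
  t = 1.5000: term = 5.862465
  t = 2.0000: term = 9.631124
  t = 2.5000: term = 14.240204
  t = 3.0000: term = 19.651341
  t = 3.5000: term = 25.827292
  t = 4.0000: term = 32.731905
  t = 4.5000: term = 40.330095
  t = 5.0000: term = 2362.293307
Convexity = (1/P) * sum = 2514.547087 / 106.010329 = 23.719831


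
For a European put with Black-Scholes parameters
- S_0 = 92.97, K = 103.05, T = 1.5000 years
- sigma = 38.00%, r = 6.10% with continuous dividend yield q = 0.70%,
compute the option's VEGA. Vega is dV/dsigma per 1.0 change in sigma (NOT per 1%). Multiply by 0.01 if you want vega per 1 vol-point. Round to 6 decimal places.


d1 = 0.1855650772; d2 = -0.2798379739
phi(d1) = 0.3921324035; exp(-qT) = 0.9895549326; exp(-rT) = 0.9125613162
Vega = S * exp(-qT) * phi(d1) * sqrt(T) = 92.9700 * 0.9895549326 * 0.3921324035 * 1.2247448714 = 44.183600

Answer: Vega = 44.183600


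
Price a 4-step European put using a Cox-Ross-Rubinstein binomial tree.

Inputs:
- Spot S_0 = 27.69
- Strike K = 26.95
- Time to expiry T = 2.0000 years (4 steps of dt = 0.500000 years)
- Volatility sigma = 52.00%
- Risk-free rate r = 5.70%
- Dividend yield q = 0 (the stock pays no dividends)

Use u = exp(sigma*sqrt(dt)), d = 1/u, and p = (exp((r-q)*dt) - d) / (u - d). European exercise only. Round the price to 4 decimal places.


Answer: Price = V(0,0) = 5.3951

Derivation:
dt = T/N = 0.500000
u = exp(sigma*sqrt(dt)) = 1.444402; d = 1/u = 0.692328
p = (exp((r-q)*dt) - d) / (u - d) = 0.447538
Discount per step: exp(-r*dt) = 0.971902
Stock lattice S(k, i) with i counting down-moves:
  k=0: S(0,0) = 27.6900
  k=1: S(1,0) = 39.9955; S(1,1) = 19.1706
  k=2: S(2,0) = 57.7696; S(2,1) = 27.6900; S(2,2) = 13.2723
  k=3: S(3,0) = 83.4425; S(3,1) = 39.9955; S(3,2) = 19.1706; S(3,3) = 9.1888
  k=4: S(4,0) = 120.5245; S(4,1) = 57.7696; S(4,2) = 27.6900; S(4,3) = 13.2723; S(4,4) = 6.3617
Terminal payoffs V(N, i) = max(K - S_T, 0):
  V(4,0) = 0.000000; V(4,1) = 0.000000; V(4,2) = 0.000000; V(4,3) = 13.677685; V(4,4) = 20.588341
Backward induction: V(k, i) = exp(-r*dt) * [p * V(k+1, i) + (1-p) * V(k+1, i+1)].
  V(3,0) = exp(-r*dt) * [p*0.000000 + (1-p)*0.000000] = 0.000000
  V(3,1) = exp(-r*dt) * [p*0.000000 + (1-p)*0.000000] = 0.000000
  V(3,2) = exp(-r*dt) * [p*0.000000 + (1-p)*13.677685] = 7.344079
  V(3,3) = exp(-r*dt) * [p*13.677685 + (1-p)*20.588341] = 17.003972
  V(2,0) = exp(-r*dt) * [p*0.000000 + (1-p)*0.000000] = 0.000000
  V(2,1) = exp(-r*dt) * [p*0.000000 + (1-p)*7.344079] = 3.943321
  V(2,2) = exp(-r*dt) * [p*7.344079 + (1-p)*17.003972] = 12.324498
  V(1,0) = exp(-r*dt) * [p*0.000000 + (1-p)*3.943321] = 2.117322
  V(1,1) = exp(-r*dt) * [p*3.943321 + (1-p)*12.324498] = 8.332701
  V(0,0) = exp(-r*dt) * [p*2.117322 + (1-p)*8.332701] = 5.395108


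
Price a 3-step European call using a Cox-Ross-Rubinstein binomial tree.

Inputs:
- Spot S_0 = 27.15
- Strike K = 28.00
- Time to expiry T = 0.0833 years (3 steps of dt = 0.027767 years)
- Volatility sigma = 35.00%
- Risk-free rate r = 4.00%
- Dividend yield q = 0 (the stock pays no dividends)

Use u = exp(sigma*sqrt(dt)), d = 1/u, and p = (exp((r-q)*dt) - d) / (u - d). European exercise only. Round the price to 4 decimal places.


Answer: Price = V(0,0) = 0.8134

Derivation:
dt = T/N = 0.027767
u = exp(sigma*sqrt(dt)) = 1.060056; d = 1/u = 0.943346
p = (exp((r-q)*dt) - d) / (u - d) = 0.494946
Discount per step: exp(-r*dt) = 0.998890
Stock lattice S(k, i) with i counting down-moves:
  k=0: S(0,0) = 27.1500
  k=1: S(1,0) = 28.7805; S(1,1) = 25.6119
  k=2: S(2,0) = 30.5090; S(2,1) = 27.1500; S(2,2) = 24.1609
  k=3: S(3,0) = 32.3412; S(3,1) = 28.7805; S(3,2) = 25.6119; S(3,3) = 22.7921
Terminal payoffs V(N, i) = max(S_T - K, 0):
  V(3,0) = 4.341203; V(3,1) = 0.780518; V(3,2) = 0.000000; V(3,3) = 0.000000
Backward induction: V(k, i) = exp(-r*dt) * [p * V(k+1, i) + (1-p) * V(k+1, i+1)].
  V(2,0) = exp(-r*dt) * [p*4.341203 + (1-p)*0.780518] = 2.540040
  V(2,1) = exp(-r*dt) * [p*0.780518 + (1-p)*0.000000] = 0.385885
  V(2,2) = exp(-r*dt) * [p*0.000000 + (1-p)*0.000000] = 0.000000
  V(1,0) = exp(-r*dt) * [p*2.540040 + (1-p)*0.385885] = 1.450463
  V(1,1) = exp(-r*dt) * [p*0.385885 + (1-p)*0.000000] = 0.190780
  V(0,0) = exp(-r*dt) * [p*1.450463 + (1-p)*0.190780] = 0.813351


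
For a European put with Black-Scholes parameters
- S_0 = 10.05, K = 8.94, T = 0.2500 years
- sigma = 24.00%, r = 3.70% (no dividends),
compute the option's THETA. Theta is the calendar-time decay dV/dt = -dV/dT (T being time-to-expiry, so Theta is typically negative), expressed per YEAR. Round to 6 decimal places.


d1 = 1.1123920443; d2 = 0.9923920443
phi(d1) = 0.2148862279; exp(-qT) = 1.0000000000; exp(-rT) = 0.9907926496
Theta = -S*exp(-qT)*phi(d1)*sigma/(2*sqrt(T)) + r*K*exp(-rT)*N(-d2) - q*S*exp(-qT)*N(-d1)
N(-d1) = 0.1329848119; N(-d2) = 0.1605031592; sqrt(T) = 0.5000000000
Term 1 = -10.0500 * 1.0000000000 * 0.2148862279 * 0.2400 / (2 * 0.5000000000) = -0.5183055817
Term 2 = 0.0370 * 8.9400 * 0.9907926496 * 0.1605031592 = 0.0526024054
Term 3 = 0 (no dividend yield, q = 0)
Theta = -0.5183055817 + (0.0526024054) + (0.0000000000) = -0.465703

Answer: Theta = -0.465703


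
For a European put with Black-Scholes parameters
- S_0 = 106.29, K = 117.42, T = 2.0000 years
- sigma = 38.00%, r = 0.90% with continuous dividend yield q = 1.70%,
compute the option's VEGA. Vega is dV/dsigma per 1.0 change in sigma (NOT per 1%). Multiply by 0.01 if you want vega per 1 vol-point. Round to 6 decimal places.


Answer: Vega = 57.879824

Derivation:
d1 = 0.0536172219; d2 = -0.4837839318
phi(d1) = 0.3983692514; exp(-qT) = 0.9665715046; exp(-rT) = 0.9821610324
Vega = S * exp(-qT) * phi(d1) * sqrt(T) = 106.2900 * 0.9665715046 * 0.3983692514 * 1.4142135624 = 57.879824


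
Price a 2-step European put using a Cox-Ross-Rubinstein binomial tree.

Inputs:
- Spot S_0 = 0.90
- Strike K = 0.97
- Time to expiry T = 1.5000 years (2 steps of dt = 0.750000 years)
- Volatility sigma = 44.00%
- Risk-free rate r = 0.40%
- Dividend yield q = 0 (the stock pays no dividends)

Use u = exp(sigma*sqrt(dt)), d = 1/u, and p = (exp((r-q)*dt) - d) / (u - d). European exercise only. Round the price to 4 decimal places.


dt = T/N = 0.750000
u = exp(sigma*sqrt(dt)) = 1.463823; d = 1/u = 0.683143
p = (exp((r-q)*dt) - d) / (u - d) = 0.409722
Discount per step: exp(-r*dt) = 0.997004
Stock lattice S(k, i) with i counting down-moves:
  k=0: S(0,0) = 0.9000
  k=1: S(1,0) = 1.3174; S(1,1) = 0.6148
  k=2: S(2,0) = 1.9285; S(2,1) = 0.9000; S(2,2) = 0.4200
Terminal payoffs V(N, i) = max(K - S_T, 0):
  V(2,0) = 0.000000; V(2,1) = 0.070000; V(2,2) = 0.549984
Backward induction: V(k, i) = exp(-r*dt) * [p * V(k+1, i) + (1-p) * V(k+1, i+1)].
  V(1,0) = exp(-r*dt) * [p*0.000000 + (1-p)*0.070000] = 0.041196
  V(1,1) = exp(-r*dt) * [p*0.070000 + (1-p)*0.549984] = 0.352266
  V(0,0) = exp(-r*dt) * [p*0.041196 + (1-p)*0.352266] = 0.224140

Answer: Price = V(0,0) = 0.2241


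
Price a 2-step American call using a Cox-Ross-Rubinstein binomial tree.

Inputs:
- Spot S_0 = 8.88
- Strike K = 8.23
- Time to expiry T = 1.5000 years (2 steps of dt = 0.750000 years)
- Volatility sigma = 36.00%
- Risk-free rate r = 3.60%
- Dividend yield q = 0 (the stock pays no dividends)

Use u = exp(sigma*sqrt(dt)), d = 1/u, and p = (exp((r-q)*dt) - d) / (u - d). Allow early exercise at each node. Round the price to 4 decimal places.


dt = T/N = 0.750000
u = exp(sigma*sqrt(dt)) = 1.365839; d = 1/u = 0.732151
p = (exp((r-q)*dt) - d) / (u - d) = 0.465871
Discount per step: exp(-r*dt) = 0.973361
Stock lattice S(k, i) with i counting down-moves:
  k=0: S(0,0) = 8.8800
  k=1: S(1,0) = 12.1287; S(1,1) = 6.5015
  k=2: S(2,0) = 16.5658; S(2,1) = 8.8800; S(2,2) = 4.7601
Terminal payoffs V(N, i) = max(S_T - K, 0):
  V(2,0) = 8.335792; V(2,1) = 0.650000; V(2,2) = 0.000000
Backward induction: V(k, i) = exp(-r*dt) * [p * V(k+1, i) + (1-p) * V(k+1, i+1)]; then take max(V_cont, immediate exercise) for American.
  V(1,0) = exp(-r*dt) * [p*8.335792 + (1-p)*0.650000] = 4.117890; exercise = 3.898653; V(1,0) = max -> 4.117890
  V(1,1) = exp(-r*dt) * [p*0.650000 + (1-p)*0.000000] = 0.294750; exercise = 0.000000; V(1,1) = max -> 0.294750
  V(0,0) = exp(-r*dt) * [p*4.117890 + (1-p)*0.294750] = 2.020542; exercise = 0.650000; V(0,0) = max -> 2.020542

Answer: Price = V(0,0) = 2.0205


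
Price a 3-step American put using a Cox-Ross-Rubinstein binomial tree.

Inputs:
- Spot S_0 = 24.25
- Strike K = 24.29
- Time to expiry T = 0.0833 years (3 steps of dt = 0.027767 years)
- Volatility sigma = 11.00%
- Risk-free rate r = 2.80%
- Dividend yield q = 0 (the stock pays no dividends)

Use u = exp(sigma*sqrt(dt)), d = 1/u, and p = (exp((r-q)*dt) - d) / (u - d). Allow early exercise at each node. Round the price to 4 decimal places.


Answer: Price = V(0,0) = 0.3287

Derivation:
dt = T/N = 0.027767
u = exp(sigma*sqrt(dt)) = 1.018499; d = 1/u = 0.981837
p = (exp((r-q)*dt) - d) / (u - d) = 0.516633
Discount per step: exp(-r*dt) = 0.999223
Stock lattice S(k, i) with i counting down-moves:
  k=0: S(0,0) = 24.2500
  k=1: S(1,0) = 24.6986; S(1,1) = 23.8096
  k=2: S(2,0) = 25.1555; S(2,1) = 24.2500; S(2,2) = 23.3771
  k=3: S(3,0) = 25.6208; S(3,1) = 24.6986; S(3,2) = 23.8096; S(3,3) = 22.9525
Terminal payoffs V(N, i) = max(K - S_T, 0):
  V(3,0) = 0.000000; V(3,1) = 0.000000; V(3,2) = 0.480445; V(3,3) = 1.337483
Backward induction: V(k, i) = exp(-r*dt) * [p * V(k+1, i) + (1-p) * V(k+1, i+1)]; then take max(V_cont, immediate exercise) for American.
  V(2,0) = exp(-r*dt) * [p*0.000000 + (1-p)*0.000000] = 0.000000; exercise = 0.000000; V(2,0) = max -> 0.000000
  V(2,1) = exp(-r*dt) * [p*0.000000 + (1-p)*0.480445] = 0.232051; exercise = 0.040000; V(2,1) = max -> 0.232051
  V(2,2) = exp(-r*dt) * [p*0.480445 + (1-p)*1.337483] = 0.894014; exercise = 0.912891; V(2,2) = max -> 0.912891
  V(1,0) = exp(-r*dt) * [p*0.000000 + (1-p)*0.232051] = 0.112079; exercise = 0.000000; V(1,0) = max -> 0.112079
  V(1,1) = exp(-r*dt) * [p*0.232051 + (1-p)*0.912891] = 0.560711; exercise = 0.480445; V(1,1) = max -> 0.560711
  V(0,0) = exp(-r*dt) * [p*0.112079 + (1-p)*0.560711] = 0.328677; exercise = 0.040000; V(0,0) = max -> 0.328677


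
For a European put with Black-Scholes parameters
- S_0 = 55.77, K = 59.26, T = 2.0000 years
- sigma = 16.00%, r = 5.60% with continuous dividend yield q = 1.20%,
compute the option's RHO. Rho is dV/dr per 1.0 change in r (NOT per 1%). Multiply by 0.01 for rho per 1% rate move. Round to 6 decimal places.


d1 = 0.2337940219; d2 = 0.0075198519
phi(d1) = 0.3881868995; exp(-qT) = 0.9762857098; exp(-rT) = 0.8940442575
N(-d2) = 0.4970000414
Rho = -K*T*exp(-rT)*N(-d2) = -59.2600 * 2.0000 * 0.8940442575 * 0.4970000414 = -52.663181

Answer: Rho = -52.663181


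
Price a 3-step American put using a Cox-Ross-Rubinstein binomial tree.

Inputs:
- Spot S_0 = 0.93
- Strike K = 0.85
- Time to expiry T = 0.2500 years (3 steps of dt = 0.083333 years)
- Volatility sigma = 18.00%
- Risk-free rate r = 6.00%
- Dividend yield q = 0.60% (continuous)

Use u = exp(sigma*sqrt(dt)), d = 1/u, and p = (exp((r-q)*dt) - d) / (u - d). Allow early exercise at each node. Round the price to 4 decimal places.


Answer: Price = V(0,0) = 0.0055

Derivation:
dt = T/N = 0.083333
u = exp(sigma*sqrt(dt)) = 1.053335; d = 1/u = 0.949365
p = (exp((r-q)*dt) - d) / (u - d) = 0.530392
Discount per step: exp(-r*dt) = 0.995012
Stock lattice S(k, i) with i counting down-moves:
  k=0: S(0,0) = 0.9300
  k=1: S(1,0) = 0.9796; S(1,1) = 0.8829
  k=2: S(2,0) = 1.0318; S(2,1) = 0.9300; S(2,2) = 0.8382
  k=3: S(3,0) = 1.0869; S(3,1) = 0.9796; S(3,2) = 0.8829; S(3,3) = 0.7958
Terminal payoffs V(N, i) = max(K - S_T, 0):
  V(3,0) = 0.000000; V(3,1) = 0.000000; V(3,2) = 0.000000; V(3,3) = 0.054238
Backward induction: V(k, i) = exp(-r*dt) * [p * V(k+1, i) + (1-p) * V(k+1, i+1)]; then take max(V_cont, immediate exercise) for American.
  V(2,0) = exp(-r*dt) * [p*0.000000 + (1-p)*0.000000] = 0.000000; exercise = 0.000000; V(2,0) = max -> 0.000000
  V(2,1) = exp(-r*dt) * [p*0.000000 + (1-p)*0.000000] = 0.000000; exercise = 0.000000; V(2,1) = max -> 0.000000
  V(2,2) = exp(-r*dt) * [p*0.000000 + (1-p)*0.054238] = 0.025344; exercise = 0.011796; V(2,2) = max -> 0.025344
  V(1,0) = exp(-r*dt) * [p*0.000000 + (1-p)*0.000000] = 0.000000; exercise = 0.000000; V(1,0) = max -> 0.000000
  V(1,1) = exp(-r*dt) * [p*0.000000 + (1-p)*0.025344] = 0.011842; exercise = 0.000000; V(1,1) = max -> 0.011842
  V(0,0) = exp(-r*dt) * [p*0.000000 + (1-p)*0.011842] = 0.005533; exercise = 0.000000; V(0,0) = max -> 0.005533


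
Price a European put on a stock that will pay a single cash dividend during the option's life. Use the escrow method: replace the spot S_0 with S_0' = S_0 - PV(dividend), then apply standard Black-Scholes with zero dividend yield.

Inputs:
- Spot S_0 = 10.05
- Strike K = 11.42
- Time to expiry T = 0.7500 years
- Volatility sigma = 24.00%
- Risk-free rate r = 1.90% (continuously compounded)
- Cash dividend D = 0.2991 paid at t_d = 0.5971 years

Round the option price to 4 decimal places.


Answer: Price = 1.8197

Derivation:
PV(D) = D * exp(-r * t_d) = 0.2991 * 0.98871921 = 0.29572592
S_0' = S_0 - PV(D) = 10.0500 - 0.29572592 = 9.75427408
d1 = (ln(S_0'/K) + (r + sigma^2/2)*T) / (sigma*sqrt(T)) = -0.58606175
d2 = d1 - sigma*sqrt(T) = -0.79390785
exp(-rT) = 0.98585105
N(-d1) = 0.72108299; N(-d2) = 0.78637546
P = K * exp(-rT) * N(-d2) - S_0' * N(-d1) = 11.4200 * 0.98585105 * 0.78637546 - 9.75427408 * 0.72108299 = 1.8197


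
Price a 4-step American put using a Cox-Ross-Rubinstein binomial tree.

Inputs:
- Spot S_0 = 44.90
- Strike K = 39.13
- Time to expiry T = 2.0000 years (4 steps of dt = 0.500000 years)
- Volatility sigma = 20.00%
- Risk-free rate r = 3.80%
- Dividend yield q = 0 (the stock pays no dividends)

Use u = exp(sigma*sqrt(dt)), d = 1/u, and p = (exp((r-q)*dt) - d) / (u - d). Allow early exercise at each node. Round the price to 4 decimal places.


Answer: Price = V(0,0) = 1.7439

Derivation:
dt = T/N = 0.500000
u = exp(sigma*sqrt(dt)) = 1.151910; d = 1/u = 0.868123
p = (exp((r-q)*dt) - d) / (u - d) = 0.532295
Discount per step: exp(-r*dt) = 0.981179
Stock lattice S(k, i) with i counting down-moves:
  k=0: S(0,0) = 44.9000
  k=1: S(1,0) = 51.7208; S(1,1) = 38.9787
  k=2: S(2,0) = 59.5777; S(2,1) = 44.9000; S(2,2) = 33.8384
  k=3: S(3,0) = 68.6281; S(3,1) = 51.7208; S(3,2) = 38.9787; S(3,3) = 29.3759
  k=4: S(4,0) = 79.0534; S(4,1) = 59.5777; S(4,2) = 44.9000; S(4,3) = 33.8384; S(4,4) = 25.5019
Terminal payoffs V(N, i) = max(K - S_T, 0):
  V(4,0) = 0.000000; V(4,1) = 0.000000; V(4,2) = 0.000000; V(4,3) = 5.291640; V(4,4) = 13.628115
Backward induction: V(k, i) = exp(-r*dt) * [p * V(k+1, i) + (1-p) * V(k+1, i+1)]; then take max(V_cont, immediate exercise) for American.
  V(3,0) = exp(-r*dt) * [p*0.000000 + (1-p)*0.000000] = 0.000000; exercise = 0.000000; V(3,0) = max -> 0.000000
  V(3,1) = exp(-r*dt) * [p*0.000000 + (1-p)*0.000000] = 0.000000; exercise = 0.000000; V(3,1) = max -> 0.000000
  V(3,2) = exp(-r*dt) * [p*0.000000 + (1-p)*5.291640] = 2.428345; exercise = 0.151257; V(3,2) = max -> 2.428345
  V(3,3) = exp(-r*dt) * [p*5.291640 + (1-p)*13.628115] = 9.017674; exercise = 9.754126; V(3,3) = max -> 9.754126
  V(2,0) = exp(-r*dt) * [p*0.000000 + (1-p)*0.000000] = 0.000000; exercise = 0.000000; V(2,0) = max -> 0.000000
  V(2,1) = exp(-r*dt) * [p*0.000000 + (1-p)*2.428345] = 1.114373; exercise = 0.000000; V(2,1) = max -> 1.114373
  V(2,2) = exp(-r*dt) * [p*2.428345 + (1-p)*9.754126] = 5.744459; exercise = 5.291640; V(2,2) = max -> 5.744459
  V(1,0) = exp(-r*dt) * [p*0.000000 + (1-p)*1.114373] = 0.511388; exercise = 0.000000; V(1,0) = max -> 0.511388
  V(1,1) = exp(-r*dt) * [p*1.114373 + (1-p)*5.744459] = 3.218156; exercise = 0.151257; V(1,1) = max -> 3.218156
  V(0,0) = exp(-r*dt) * [p*0.511388 + (1-p)*3.218156] = 1.743905; exercise = 0.000000; V(0,0) = max -> 1.743905


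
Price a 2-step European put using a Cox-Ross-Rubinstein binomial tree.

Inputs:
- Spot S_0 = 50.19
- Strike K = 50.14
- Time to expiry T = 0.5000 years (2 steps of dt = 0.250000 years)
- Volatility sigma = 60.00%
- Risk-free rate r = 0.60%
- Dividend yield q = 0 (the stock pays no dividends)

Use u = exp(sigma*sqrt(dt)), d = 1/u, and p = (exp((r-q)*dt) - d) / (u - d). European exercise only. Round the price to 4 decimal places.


dt = T/N = 0.250000
u = exp(sigma*sqrt(dt)) = 1.349859; d = 1/u = 0.740818
p = (exp((r-q)*dt) - d) / (u - d) = 0.428022
Discount per step: exp(-r*dt) = 0.998501
Stock lattice S(k, i) with i counting down-moves:
  k=0: S(0,0) = 50.1900
  k=1: S(1,0) = 67.7494; S(1,1) = 37.1817
  k=2: S(2,0) = 91.4521; S(2,1) = 50.1900; S(2,2) = 27.5449
Terminal payoffs V(N, i) = max(K - S_T, 0):
  V(2,0) = 0.000000; V(2,1) = 0.000000; V(2,2) = 22.595144
Backward induction: V(k, i) = exp(-r*dt) * [p * V(k+1, i) + (1-p) * V(k+1, i+1)].
  V(1,0) = exp(-r*dt) * [p*0.000000 + (1-p)*0.000000] = 0.000000
  V(1,1) = exp(-r*dt) * [p*0.000000 + (1-p)*22.595144] = 12.904549
  V(0,0) = exp(-r*dt) * [p*0.000000 + (1-p)*12.904549] = 7.370052

Answer: Price = V(0,0) = 7.3701


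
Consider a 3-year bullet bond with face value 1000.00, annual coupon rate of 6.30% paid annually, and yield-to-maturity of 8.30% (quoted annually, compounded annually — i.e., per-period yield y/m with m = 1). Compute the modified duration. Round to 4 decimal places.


Answer: Modified duration = 2.6046

Derivation:
Coupon per period c = face * coupon_rate / m = 63.000000
Periods per year m = 1; per-period yield y/m = 0.083000
Number of cashflows N = 3
Cashflows (t years, CF_t, discount factor 1/(1+y/m)^(m*t), PV):
  t = 1.0000: CF_t = 63.000000, DF = 0.923361, PV = 58.171745
  t = 2.0000: CF_t = 63.000000, DF = 0.852596, PV = 53.713523
  t = 3.0000: CF_t = 1063.000000, DF = 0.787254, PV = 836.850528
Price P = sum_t PV_t = 948.735796
First compute Macaulay numerator sum_t t * PV_t:
  t * PV_t at t = 1.0000: 58.171745
  t * PV_t at t = 2.0000: 107.427046
  t * PV_t at t = 3.0000: 2510.551585
Macaulay duration D = 2676.150376 / 948.735796 = 2.820754
Modified duration = D / (1 + y/m) = 2.820754 / (1 + 0.083000) = 2.604574


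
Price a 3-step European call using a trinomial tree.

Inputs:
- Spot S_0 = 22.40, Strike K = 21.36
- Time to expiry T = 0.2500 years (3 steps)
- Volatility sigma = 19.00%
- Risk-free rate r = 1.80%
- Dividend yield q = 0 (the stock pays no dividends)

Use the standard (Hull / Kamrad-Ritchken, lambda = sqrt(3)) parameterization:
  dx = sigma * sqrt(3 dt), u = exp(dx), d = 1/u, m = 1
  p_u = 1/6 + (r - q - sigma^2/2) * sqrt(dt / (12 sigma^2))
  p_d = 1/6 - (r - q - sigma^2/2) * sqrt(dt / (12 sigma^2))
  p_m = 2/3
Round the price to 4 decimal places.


Answer: Price = V(0,0) = 1.5464

Derivation:
dt = T/N = 0.083333; dx = sigma*sqrt(3*dt) = 0.095000
u = exp(dx) = 1.099659; d = 1/u = 0.909373
p_u = 0.166645, p_m = 0.666667, p_d = 0.166689
Discount per step: exp(-r*dt) = 0.998501
Stock lattice S(k, j) with j the centered position index:
  k=0: S(0,+0) = 22.4000
  k=1: S(1,-1) = 20.3700; S(1,+0) = 22.4000; S(1,+1) = 24.6324
  k=2: S(2,-2) = 18.5239; S(2,-1) = 20.3700; S(2,+0) = 22.4000; S(2,+1) = 24.6324; S(2,+2) = 27.0872
  k=3: S(3,-3) = 16.8451; S(3,-2) = 18.5239; S(3,-1) = 20.3700; S(3,+0) = 22.4000; S(3,+1) = 24.6324; S(3,+2) = 27.0872; S(3,+3) = 29.7867
Terminal payoffs V(N, j) = max(S_T - K, 0):
  V(3,-3) = 0.000000; V(3,-2) = 0.000000; V(3,-1) = 0.000000; V(3,+0) = 1.040000; V(3,+1) = 3.272358; V(3,+2) = 5.727191; V(3,+3) = 8.426669
Backward induction: V(k, j) = exp(-r*dt) * [p_u * V(k+1, j+1) + p_m * V(k+1, j) + p_d * V(k+1, j-1)]
  V(2,-2) = exp(-r*dt) * [p_u*0.000000 + p_m*0.000000 + p_d*0.000000] = 0.000000
  V(2,-1) = exp(-r*dt) * [p_u*1.040000 + p_m*0.000000 + p_d*0.000000] = 0.173051
  V(2,+0) = exp(-r*dt) * [p_u*3.272358 + p_m*1.040000 + p_d*0.000000] = 1.236798
  V(2,+1) = exp(-r*dt) * [p_u*5.727191 + p_m*3.272358 + p_d*1.040000] = 3.304374
  V(2,+2) = exp(-r*dt) * [p_u*8.426669 + p_m*5.727191 + p_d*3.272358] = 5.759207
  V(1,-1) = exp(-r*dt) * [p_u*1.236798 + p_m*0.173051 + p_d*0.000000] = 0.320991
  V(1,+0) = exp(-r*dt) * [p_u*3.304374 + p_m*1.236798 + p_d*0.173051] = 1.401930
  V(1,+1) = exp(-r*dt) * [p_u*5.759207 + p_m*3.304374 + p_d*1.236798] = 3.363768
  V(0,+0) = exp(-r*dt) * [p_u*3.363768 + p_m*1.401930 + p_d*0.320991] = 1.546358


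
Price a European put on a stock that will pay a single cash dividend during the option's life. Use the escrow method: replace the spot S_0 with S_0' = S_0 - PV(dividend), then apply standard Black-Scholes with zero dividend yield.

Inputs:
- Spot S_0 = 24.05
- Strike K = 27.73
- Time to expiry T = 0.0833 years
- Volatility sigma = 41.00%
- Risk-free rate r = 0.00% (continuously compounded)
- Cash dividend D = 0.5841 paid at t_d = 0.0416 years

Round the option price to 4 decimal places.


PV(D) = D * exp(-r * t_d) = 0.5841 * 1.00000000 = 0.58410000
S_0' = S_0 - PV(D) = 24.0500 - 0.58410000 = 23.46590000
d1 = (ln(S_0'/K) + (r + sigma^2/2)*T) / (sigma*sqrt(T)) = -1.35182082
d2 = d1 - sigma*sqrt(T) = -1.47015395
exp(-rT) = 1.00000000
N(-d1) = 0.91178368; N(-d2) = 0.92923997
P = K * exp(-rT) * N(-d2) - S_0' * N(-d1) = 27.7300 * 1.00000000 * 0.92923997 - 23.46590000 * 0.91178368 = 4.3720

Answer: Price = 4.3720


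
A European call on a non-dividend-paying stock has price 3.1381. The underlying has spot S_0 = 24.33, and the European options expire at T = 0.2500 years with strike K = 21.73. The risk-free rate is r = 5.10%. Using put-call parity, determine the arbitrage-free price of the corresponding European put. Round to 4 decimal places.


Answer: Put price = 0.2628

Derivation:
Put-call parity: C - P = S_0 * exp(-qT) - K * exp(-rT).
S_0 * exp(-qT) = 24.3300 * 1.00000000 = 24.33000000
K * exp(-rT) = 21.7300 * 0.98733094 = 21.45470126
P = C - S*exp(-qT) + K*exp(-rT)
P = 3.1381 - 24.33000000 + 21.45470126 = 0.2628


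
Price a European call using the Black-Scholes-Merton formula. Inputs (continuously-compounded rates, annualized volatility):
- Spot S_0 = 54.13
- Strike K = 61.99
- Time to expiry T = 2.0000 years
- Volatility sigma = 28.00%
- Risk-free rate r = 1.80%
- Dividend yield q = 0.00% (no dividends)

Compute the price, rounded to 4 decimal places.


d1 = (ln(S/K) + (r - q + 0.5*sigma^2) * T) / (sigma * sqrt(T)) = -0.05349899
d2 = d1 - sigma * sqrt(T) = -0.44947879
exp(-rT) = 0.96464029; exp(-qT) = 1.00000000
C = S_0 * exp(-qT) * N(d1) - K * exp(-rT) * N(d2)
N(d1) = 0.47866717; N(d2) = 0.32654315
C = 54.1300 * 1.00000000 * 0.47866717 - 61.9900 * 0.96464029 * 0.32654315 = 6.3836

Answer: Price = 6.3836


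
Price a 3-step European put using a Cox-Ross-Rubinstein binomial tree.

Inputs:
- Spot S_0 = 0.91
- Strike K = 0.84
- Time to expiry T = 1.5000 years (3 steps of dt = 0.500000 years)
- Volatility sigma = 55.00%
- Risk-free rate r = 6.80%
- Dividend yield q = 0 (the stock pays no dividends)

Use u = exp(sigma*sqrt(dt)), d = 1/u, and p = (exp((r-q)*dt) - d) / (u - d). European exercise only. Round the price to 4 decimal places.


Answer: Price = V(0,0) = 0.1675

Derivation:
dt = T/N = 0.500000
u = exp(sigma*sqrt(dt)) = 1.475370; d = 1/u = 0.677796
p = (exp((r-q)*dt) - d) / (u - d) = 0.447342
Discount per step: exp(-r*dt) = 0.966572
Stock lattice S(k, i) with i counting down-moves:
  k=0: S(0,0) = 0.9100
  k=1: S(1,0) = 1.3426; S(1,1) = 0.6168
  k=2: S(2,0) = 1.9808; S(2,1) = 0.9100; S(2,2) = 0.4181
  k=3: S(3,0) = 2.9224; S(3,1) = 1.3426; S(3,2) = 0.6168; S(3,3) = 0.2834
Terminal payoffs V(N, i) = max(K - S_T, 0):
  V(3,0) = 0.000000; V(3,1) = 0.000000; V(3,2) = 0.223206; V(3,3) = 0.556640
Backward induction: V(k, i) = exp(-r*dt) * [p * V(k+1, i) + (1-p) * V(k+1, i+1)].
  V(2,0) = exp(-r*dt) * [p*0.000000 + (1-p)*0.000000] = 0.000000
  V(2,1) = exp(-r*dt) * [p*0.000000 + (1-p)*0.223206] = 0.119233
  V(2,2) = exp(-r*dt) * [p*0.223206 + (1-p)*0.556640] = 0.393859
  V(1,0) = exp(-r*dt) * [p*0.000000 + (1-p)*0.119233] = 0.063692
  V(1,1) = exp(-r*dt) * [p*0.119233 + (1-p)*0.393859] = 0.261948
  V(0,0) = exp(-r*dt) * [p*0.063692 + (1-p)*0.261948] = 0.167468


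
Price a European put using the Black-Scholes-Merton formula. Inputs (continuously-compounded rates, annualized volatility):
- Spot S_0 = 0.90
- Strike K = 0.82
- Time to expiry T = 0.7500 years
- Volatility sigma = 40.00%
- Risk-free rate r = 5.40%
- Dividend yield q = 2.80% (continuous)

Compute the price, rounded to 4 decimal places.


d1 = (ln(S/K) + (r - q + 0.5*sigma^2) * T) / (sigma * sqrt(T)) = 0.49822564
d2 = d1 - sigma * sqrt(T) = 0.15181547
exp(-rT) = 0.96030916; exp(-qT) = 0.97921896
P = K * exp(-rT) * N(-d2) - S_0 * exp(-qT) * N(-d1)
N(-d1) = 0.30916251; N(-d2) = 0.43966624
P = 0.8200 * 0.96030916 * 0.43966624 - 0.9000 * 0.97921896 * 0.30916251 = 0.0738

Answer: Price = 0.0738


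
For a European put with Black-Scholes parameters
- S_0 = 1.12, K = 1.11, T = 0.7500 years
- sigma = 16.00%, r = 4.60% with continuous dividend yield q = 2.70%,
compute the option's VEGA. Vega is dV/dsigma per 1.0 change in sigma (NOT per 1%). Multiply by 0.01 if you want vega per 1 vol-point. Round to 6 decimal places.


d1 = 0.2368483494; d2 = 0.0982842848
phi(d1) = 0.3879079912; exp(-qT) = 0.9799536543; exp(-rT) = 0.9660883397
Vega = S * exp(-qT) * phi(d1) * sqrt(T) = 1.1200 * 0.9799536543 * 0.3879079912 * 0.8660254038 = 0.368708

Answer: Vega = 0.368708


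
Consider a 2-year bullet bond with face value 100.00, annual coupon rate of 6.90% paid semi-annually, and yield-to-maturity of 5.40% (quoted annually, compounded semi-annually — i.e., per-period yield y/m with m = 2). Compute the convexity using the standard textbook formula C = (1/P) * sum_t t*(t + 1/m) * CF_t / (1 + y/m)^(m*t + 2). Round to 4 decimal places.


Answer: Convexity = 4.4368

Derivation:
Coupon per period c = face * coupon_rate / m = 3.450000
Periods per year m = 2; per-period yield y/m = 0.027000
Number of cashflows N = 4
Cashflows (t years, CF_t, discount factor 1/(1+y/m)^(m*t), PV):
  t = 0.5000: CF_t = 3.450000, DF = 0.973710, PV = 3.359299
  t = 1.0000: CF_t = 3.450000, DF = 0.948111, PV = 3.270982
  t = 1.5000: CF_t = 3.450000, DF = 0.923185, PV = 3.184988
  t = 2.0000: CF_t = 103.450000, DF = 0.898914, PV = 92.992671
Price P = sum_t PV_t = 102.807940
Convexity numerator sum_t t*(t + 1/m) * CF_t / (1+y/m)^(m*t + 2):
  t = 0.5000: term = 1.592494
  t = 1.0000: term = 4.651881
  t = 1.5000: term = 9.059164
  t = 2.0000: term = 440.836796
Convexity = (1/P) * sum = 456.140335 / 102.807940 = 4.436820


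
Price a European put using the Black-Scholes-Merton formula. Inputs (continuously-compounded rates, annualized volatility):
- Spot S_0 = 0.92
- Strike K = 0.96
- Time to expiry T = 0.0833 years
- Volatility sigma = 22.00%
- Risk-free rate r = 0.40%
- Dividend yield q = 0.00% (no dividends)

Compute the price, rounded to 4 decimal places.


Answer: Price = 0.0487

Derivation:
d1 = (ln(S/K) + (r - q + 0.5*sigma^2) * T) / (sigma * sqrt(T)) = -0.63327870
d2 = d1 - sigma * sqrt(T) = -0.69677452
exp(-rT) = 0.99966686; exp(-qT) = 1.00000000
P = K * exp(-rT) * N(-d2) - S_0 * exp(-qT) * N(-d1)
N(-d1) = 0.73672417; N(-d2) = 0.75702804
P = 0.9600 * 0.99966686 * 0.75702804 - 0.9200 * 1.00000000 * 0.73672417 = 0.0487


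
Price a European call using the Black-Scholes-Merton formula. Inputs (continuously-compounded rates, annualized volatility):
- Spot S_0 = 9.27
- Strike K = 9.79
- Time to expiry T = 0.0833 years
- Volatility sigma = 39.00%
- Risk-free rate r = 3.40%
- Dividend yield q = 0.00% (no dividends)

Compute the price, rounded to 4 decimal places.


Answer: Price = 0.2252

Derivation:
d1 = (ln(S/K) + (r - q + 0.5*sigma^2) * T) / (sigma * sqrt(T)) = -0.40343458
d2 = d1 - sigma * sqrt(T) = -0.51599536
exp(-rT) = 0.99717181; exp(-qT) = 1.00000000
C = S_0 * exp(-qT) * N(d1) - K * exp(-rT) * N(d2)
N(d1) = 0.34331428; N(d2) = 0.30292883
C = 9.2700 * 1.00000000 * 0.34331428 - 9.7900 * 0.99717181 * 0.30292883 = 0.2252
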